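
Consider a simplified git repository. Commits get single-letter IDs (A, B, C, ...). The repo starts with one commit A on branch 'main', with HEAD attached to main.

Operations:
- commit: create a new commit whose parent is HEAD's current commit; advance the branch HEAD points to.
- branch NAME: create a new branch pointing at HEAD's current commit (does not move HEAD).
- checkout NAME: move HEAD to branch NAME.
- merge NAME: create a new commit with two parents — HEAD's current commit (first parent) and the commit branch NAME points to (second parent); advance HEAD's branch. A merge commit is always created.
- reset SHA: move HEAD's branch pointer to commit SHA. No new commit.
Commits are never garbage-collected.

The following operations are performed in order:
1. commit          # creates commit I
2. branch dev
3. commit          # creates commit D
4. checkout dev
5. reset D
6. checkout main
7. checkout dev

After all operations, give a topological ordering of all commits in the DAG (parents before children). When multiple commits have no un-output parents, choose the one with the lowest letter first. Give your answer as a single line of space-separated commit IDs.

After op 1 (commit): HEAD=main@I [main=I]
After op 2 (branch): HEAD=main@I [dev=I main=I]
After op 3 (commit): HEAD=main@D [dev=I main=D]
After op 4 (checkout): HEAD=dev@I [dev=I main=D]
After op 5 (reset): HEAD=dev@D [dev=D main=D]
After op 6 (checkout): HEAD=main@D [dev=D main=D]
After op 7 (checkout): HEAD=dev@D [dev=D main=D]
commit A: parents=[]
commit D: parents=['I']
commit I: parents=['A']

Answer: A I D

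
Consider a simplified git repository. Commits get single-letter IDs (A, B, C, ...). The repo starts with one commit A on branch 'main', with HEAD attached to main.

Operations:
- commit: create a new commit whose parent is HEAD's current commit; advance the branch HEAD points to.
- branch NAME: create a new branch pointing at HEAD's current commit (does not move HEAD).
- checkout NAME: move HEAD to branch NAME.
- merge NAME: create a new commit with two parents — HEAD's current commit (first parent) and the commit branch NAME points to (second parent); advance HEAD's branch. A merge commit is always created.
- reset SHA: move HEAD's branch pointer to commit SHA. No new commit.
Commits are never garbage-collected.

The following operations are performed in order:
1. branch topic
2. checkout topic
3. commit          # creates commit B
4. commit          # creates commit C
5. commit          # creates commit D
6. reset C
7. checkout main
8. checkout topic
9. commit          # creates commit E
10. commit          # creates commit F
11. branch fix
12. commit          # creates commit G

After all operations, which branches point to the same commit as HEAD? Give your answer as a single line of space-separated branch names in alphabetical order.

After op 1 (branch): HEAD=main@A [main=A topic=A]
After op 2 (checkout): HEAD=topic@A [main=A topic=A]
After op 3 (commit): HEAD=topic@B [main=A topic=B]
After op 4 (commit): HEAD=topic@C [main=A topic=C]
After op 5 (commit): HEAD=topic@D [main=A topic=D]
After op 6 (reset): HEAD=topic@C [main=A topic=C]
After op 7 (checkout): HEAD=main@A [main=A topic=C]
After op 8 (checkout): HEAD=topic@C [main=A topic=C]
After op 9 (commit): HEAD=topic@E [main=A topic=E]
After op 10 (commit): HEAD=topic@F [main=A topic=F]
After op 11 (branch): HEAD=topic@F [fix=F main=A topic=F]
After op 12 (commit): HEAD=topic@G [fix=F main=A topic=G]

Answer: topic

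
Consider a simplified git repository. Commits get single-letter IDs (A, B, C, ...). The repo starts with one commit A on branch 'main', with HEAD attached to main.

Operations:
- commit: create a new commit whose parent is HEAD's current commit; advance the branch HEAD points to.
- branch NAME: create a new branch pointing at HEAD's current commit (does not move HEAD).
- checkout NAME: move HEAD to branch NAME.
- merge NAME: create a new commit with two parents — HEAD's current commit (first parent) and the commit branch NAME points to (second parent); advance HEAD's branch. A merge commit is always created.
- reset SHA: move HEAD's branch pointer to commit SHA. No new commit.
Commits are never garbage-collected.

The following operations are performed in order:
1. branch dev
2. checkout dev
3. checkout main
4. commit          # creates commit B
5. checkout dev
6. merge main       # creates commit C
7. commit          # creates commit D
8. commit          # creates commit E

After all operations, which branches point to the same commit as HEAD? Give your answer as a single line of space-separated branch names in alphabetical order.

Answer: dev

Derivation:
After op 1 (branch): HEAD=main@A [dev=A main=A]
After op 2 (checkout): HEAD=dev@A [dev=A main=A]
After op 3 (checkout): HEAD=main@A [dev=A main=A]
After op 4 (commit): HEAD=main@B [dev=A main=B]
After op 5 (checkout): HEAD=dev@A [dev=A main=B]
After op 6 (merge): HEAD=dev@C [dev=C main=B]
After op 7 (commit): HEAD=dev@D [dev=D main=B]
After op 8 (commit): HEAD=dev@E [dev=E main=B]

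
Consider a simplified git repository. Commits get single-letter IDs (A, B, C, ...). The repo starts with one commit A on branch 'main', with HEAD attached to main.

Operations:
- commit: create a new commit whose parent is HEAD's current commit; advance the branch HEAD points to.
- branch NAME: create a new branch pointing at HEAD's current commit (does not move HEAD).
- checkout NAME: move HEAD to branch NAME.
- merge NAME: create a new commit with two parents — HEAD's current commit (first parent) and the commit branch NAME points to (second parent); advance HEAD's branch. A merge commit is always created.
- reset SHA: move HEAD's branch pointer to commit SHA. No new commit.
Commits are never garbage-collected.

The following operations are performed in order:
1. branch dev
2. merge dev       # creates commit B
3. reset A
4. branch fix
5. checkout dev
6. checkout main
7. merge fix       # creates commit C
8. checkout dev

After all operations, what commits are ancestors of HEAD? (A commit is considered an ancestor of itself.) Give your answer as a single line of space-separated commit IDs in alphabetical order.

Answer: A

Derivation:
After op 1 (branch): HEAD=main@A [dev=A main=A]
After op 2 (merge): HEAD=main@B [dev=A main=B]
After op 3 (reset): HEAD=main@A [dev=A main=A]
After op 4 (branch): HEAD=main@A [dev=A fix=A main=A]
After op 5 (checkout): HEAD=dev@A [dev=A fix=A main=A]
After op 6 (checkout): HEAD=main@A [dev=A fix=A main=A]
After op 7 (merge): HEAD=main@C [dev=A fix=A main=C]
After op 8 (checkout): HEAD=dev@A [dev=A fix=A main=C]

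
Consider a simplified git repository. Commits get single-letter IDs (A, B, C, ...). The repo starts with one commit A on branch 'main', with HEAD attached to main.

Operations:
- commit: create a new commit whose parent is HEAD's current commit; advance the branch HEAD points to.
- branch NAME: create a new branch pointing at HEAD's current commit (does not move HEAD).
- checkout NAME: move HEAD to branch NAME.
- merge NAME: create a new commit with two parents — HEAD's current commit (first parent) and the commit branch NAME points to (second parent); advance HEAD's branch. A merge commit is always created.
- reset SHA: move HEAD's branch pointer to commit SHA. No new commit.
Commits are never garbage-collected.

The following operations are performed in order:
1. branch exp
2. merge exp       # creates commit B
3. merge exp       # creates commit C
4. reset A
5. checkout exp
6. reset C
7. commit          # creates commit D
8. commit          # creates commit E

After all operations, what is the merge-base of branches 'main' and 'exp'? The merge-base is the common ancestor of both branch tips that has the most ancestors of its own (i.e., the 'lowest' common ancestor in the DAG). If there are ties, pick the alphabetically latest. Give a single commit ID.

Answer: A

Derivation:
After op 1 (branch): HEAD=main@A [exp=A main=A]
After op 2 (merge): HEAD=main@B [exp=A main=B]
After op 3 (merge): HEAD=main@C [exp=A main=C]
After op 4 (reset): HEAD=main@A [exp=A main=A]
After op 5 (checkout): HEAD=exp@A [exp=A main=A]
After op 6 (reset): HEAD=exp@C [exp=C main=A]
After op 7 (commit): HEAD=exp@D [exp=D main=A]
After op 8 (commit): HEAD=exp@E [exp=E main=A]
ancestors(main=A): ['A']
ancestors(exp=E): ['A', 'B', 'C', 'D', 'E']
common: ['A']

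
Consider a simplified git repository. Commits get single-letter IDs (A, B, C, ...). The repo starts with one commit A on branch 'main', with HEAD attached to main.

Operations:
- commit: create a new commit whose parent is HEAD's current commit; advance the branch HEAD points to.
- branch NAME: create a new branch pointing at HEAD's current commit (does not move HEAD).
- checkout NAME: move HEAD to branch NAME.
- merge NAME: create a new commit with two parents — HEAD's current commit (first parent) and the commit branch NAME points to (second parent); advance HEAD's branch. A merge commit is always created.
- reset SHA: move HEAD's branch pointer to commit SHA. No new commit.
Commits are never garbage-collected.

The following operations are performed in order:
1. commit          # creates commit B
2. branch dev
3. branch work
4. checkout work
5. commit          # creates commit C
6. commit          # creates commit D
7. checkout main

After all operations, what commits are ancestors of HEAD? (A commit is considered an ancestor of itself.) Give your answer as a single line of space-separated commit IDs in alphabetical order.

Answer: A B

Derivation:
After op 1 (commit): HEAD=main@B [main=B]
After op 2 (branch): HEAD=main@B [dev=B main=B]
After op 3 (branch): HEAD=main@B [dev=B main=B work=B]
After op 4 (checkout): HEAD=work@B [dev=B main=B work=B]
After op 5 (commit): HEAD=work@C [dev=B main=B work=C]
After op 6 (commit): HEAD=work@D [dev=B main=B work=D]
After op 7 (checkout): HEAD=main@B [dev=B main=B work=D]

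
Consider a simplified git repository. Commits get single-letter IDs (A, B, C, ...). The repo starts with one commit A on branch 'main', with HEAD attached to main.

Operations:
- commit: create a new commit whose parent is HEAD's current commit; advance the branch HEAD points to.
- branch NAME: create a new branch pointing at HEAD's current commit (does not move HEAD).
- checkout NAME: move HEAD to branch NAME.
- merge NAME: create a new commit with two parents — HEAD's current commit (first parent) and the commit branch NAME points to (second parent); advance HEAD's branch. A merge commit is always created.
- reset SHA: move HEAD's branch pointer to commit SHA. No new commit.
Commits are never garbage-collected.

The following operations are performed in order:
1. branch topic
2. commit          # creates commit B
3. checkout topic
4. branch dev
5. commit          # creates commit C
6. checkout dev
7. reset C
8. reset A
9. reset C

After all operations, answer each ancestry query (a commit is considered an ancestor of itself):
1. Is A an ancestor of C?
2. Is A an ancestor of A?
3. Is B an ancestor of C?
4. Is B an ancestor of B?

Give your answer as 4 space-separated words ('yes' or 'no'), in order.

After op 1 (branch): HEAD=main@A [main=A topic=A]
After op 2 (commit): HEAD=main@B [main=B topic=A]
After op 3 (checkout): HEAD=topic@A [main=B topic=A]
After op 4 (branch): HEAD=topic@A [dev=A main=B topic=A]
After op 5 (commit): HEAD=topic@C [dev=A main=B topic=C]
After op 6 (checkout): HEAD=dev@A [dev=A main=B topic=C]
After op 7 (reset): HEAD=dev@C [dev=C main=B topic=C]
After op 8 (reset): HEAD=dev@A [dev=A main=B topic=C]
After op 9 (reset): HEAD=dev@C [dev=C main=B topic=C]
ancestors(C) = {A,C}; A in? yes
ancestors(A) = {A}; A in? yes
ancestors(C) = {A,C}; B in? no
ancestors(B) = {A,B}; B in? yes

Answer: yes yes no yes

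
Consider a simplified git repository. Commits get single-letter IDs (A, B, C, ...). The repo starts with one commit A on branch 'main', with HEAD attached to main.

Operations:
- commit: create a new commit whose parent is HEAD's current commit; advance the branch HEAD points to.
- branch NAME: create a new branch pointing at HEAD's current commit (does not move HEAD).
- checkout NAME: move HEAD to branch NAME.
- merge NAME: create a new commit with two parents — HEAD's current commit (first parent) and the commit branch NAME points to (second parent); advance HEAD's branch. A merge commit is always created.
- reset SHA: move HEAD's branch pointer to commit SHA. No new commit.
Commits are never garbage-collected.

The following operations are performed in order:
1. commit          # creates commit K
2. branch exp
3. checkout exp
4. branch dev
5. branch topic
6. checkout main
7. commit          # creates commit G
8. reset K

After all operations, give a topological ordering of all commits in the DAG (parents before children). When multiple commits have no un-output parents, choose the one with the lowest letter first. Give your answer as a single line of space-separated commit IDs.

Answer: A K G

Derivation:
After op 1 (commit): HEAD=main@K [main=K]
After op 2 (branch): HEAD=main@K [exp=K main=K]
After op 3 (checkout): HEAD=exp@K [exp=K main=K]
After op 4 (branch): HEAD=exp@K [dev=K exp=K main=K]
After op 5 (branch): HEAD=exp@K [dev=K exp=K main=K topic=K]
After op 6 (checkout): HEAD=main@K [dev=K exp=K main=K topic=K]
After op 7 (commit): HEAD=main@G [dev=K exp=K main=G topic=K]
After op 8 (reset): HEAD=main@K [dev=K exp=K main=K topic=K]
commit A: parents=[]
commit G: parents=['K']
commit K: parents=['A']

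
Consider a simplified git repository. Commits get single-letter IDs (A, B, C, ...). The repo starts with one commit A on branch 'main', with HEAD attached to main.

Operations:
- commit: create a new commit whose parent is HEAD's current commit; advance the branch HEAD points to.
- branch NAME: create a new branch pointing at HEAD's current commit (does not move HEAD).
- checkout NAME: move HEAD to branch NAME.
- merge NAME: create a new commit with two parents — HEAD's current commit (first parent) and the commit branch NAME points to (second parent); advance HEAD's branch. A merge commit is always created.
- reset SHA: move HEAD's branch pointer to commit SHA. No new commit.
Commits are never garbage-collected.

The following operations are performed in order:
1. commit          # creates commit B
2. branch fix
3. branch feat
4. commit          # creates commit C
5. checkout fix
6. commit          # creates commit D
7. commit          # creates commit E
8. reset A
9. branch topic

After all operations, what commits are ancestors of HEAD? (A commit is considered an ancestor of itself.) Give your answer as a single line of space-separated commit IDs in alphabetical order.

Answer: A

Derivation:
After op 1 (commit): HEAD=main@B [main=B]
After op 2 (branch): HEAD=main@B [fix=B main=B]
After op 3 (branch): HEAD=main@B [feat=B fix=B main=B]
After op 4 (commit): HEAD=main@C [feat=B fix=B main=C]
After op 5 (checkout): HEAD=fix@B [feat=B fix=B main=C]
After op 6 (commit): HEAD=fix@D [feat=B fix=D main=C]
After op 7 (commit): HEAD=fix@E [feat=B fix=E main=C]
After op 8 (reset): HEAD=fix@A [feat=B fix=A main=C]
After op 9 (branch): HEAD=fix@A [feat=B fix=A main=C topic=A]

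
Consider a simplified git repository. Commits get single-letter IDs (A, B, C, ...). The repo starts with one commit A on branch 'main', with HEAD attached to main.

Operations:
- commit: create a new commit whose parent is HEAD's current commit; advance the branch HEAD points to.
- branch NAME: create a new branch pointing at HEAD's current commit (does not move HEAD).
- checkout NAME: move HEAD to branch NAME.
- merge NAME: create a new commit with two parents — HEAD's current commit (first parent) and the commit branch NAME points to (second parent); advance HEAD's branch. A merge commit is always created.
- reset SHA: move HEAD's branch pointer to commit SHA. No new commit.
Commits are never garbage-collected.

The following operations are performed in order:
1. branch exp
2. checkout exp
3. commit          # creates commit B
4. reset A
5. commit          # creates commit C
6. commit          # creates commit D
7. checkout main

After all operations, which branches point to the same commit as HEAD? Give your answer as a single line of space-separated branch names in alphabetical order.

After op 1 (branch): HEAD=main@A [exp=A main=A]
After op 2 (checkout): HEAD=exp@A [exp=A main=A]
After op 3 (commit): HEAD=exp@B [exp=B main=A]
After op 4 (reset): HEAD=exp@A [exp=A main=A]
After op 5 (commit): HEAD=exp@C [exp=C main=A]
After op 6 (commit): HEAD=exp@D [exp=D main=A]
After op 7 (checkout): HEAD=main@A [exp=D main=A]

Answer: main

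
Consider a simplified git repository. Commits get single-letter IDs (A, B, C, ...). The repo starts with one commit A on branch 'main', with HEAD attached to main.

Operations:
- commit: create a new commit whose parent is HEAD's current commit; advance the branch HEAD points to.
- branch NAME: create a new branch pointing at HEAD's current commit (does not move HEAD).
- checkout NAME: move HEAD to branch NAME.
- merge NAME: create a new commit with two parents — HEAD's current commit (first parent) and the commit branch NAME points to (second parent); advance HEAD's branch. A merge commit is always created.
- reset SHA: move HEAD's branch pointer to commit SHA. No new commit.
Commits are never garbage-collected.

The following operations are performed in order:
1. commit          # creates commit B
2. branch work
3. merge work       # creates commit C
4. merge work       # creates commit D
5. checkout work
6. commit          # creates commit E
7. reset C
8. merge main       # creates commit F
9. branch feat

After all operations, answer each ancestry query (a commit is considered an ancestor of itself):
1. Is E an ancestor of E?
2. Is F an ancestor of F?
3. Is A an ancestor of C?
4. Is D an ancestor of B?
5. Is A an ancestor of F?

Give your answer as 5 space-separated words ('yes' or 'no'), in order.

After op 1 (commit): HEAD=main@B [main=B]
After op 2 (branch): HEAD=main@B [main=B work=B]
After op 3 (merge): HEAD=main@C [main=C work=B]
After op 4 (merge): HEAD=main@D [main=D work=B]
After op 5 (checkout): HEAD=work@B [main=D work=B]
After op 6 (commit): HEAD=work@E [main=D work=E]
After op 7 (reset): HEAD=work@C [main=D work=C]
After op 8 (merge): HEAD=work@F [main=D work=F]
After op 9 (branch): HEAD=work@F [feat=F main=D work=F]
ancestors(E) = {A,B,E}; E in? yes
ancestors(F) = {A,B,C,D,F}; F in? yes
ancestors(C) = {A,B,C}; A in? yes
ancestors(B) = {A,B}; D in? no
ancestors(F) = {A,B,C,D,F}; A in? yes

Answer: yes yes yes no yes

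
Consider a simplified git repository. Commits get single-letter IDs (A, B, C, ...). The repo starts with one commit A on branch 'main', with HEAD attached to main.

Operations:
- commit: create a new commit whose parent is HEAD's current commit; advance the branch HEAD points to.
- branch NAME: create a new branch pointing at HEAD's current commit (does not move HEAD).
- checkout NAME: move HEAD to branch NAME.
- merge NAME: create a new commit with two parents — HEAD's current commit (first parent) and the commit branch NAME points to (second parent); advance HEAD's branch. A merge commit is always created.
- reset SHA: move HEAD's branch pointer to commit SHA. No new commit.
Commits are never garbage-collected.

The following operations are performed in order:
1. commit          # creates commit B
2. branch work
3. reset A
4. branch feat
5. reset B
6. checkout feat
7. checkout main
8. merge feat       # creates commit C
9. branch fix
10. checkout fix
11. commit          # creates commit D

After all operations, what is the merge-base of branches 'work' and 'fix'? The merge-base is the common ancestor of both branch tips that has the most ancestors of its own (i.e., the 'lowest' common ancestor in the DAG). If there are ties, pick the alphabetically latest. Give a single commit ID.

Answer: B

Derivation:
After op 1 (commit): HEAD=main@B [main=B]
After op 2 (branch): HEAD=main@B [main=B work=B]
After op 3 (reset): HEAD=main@A [main=A work=B]
After op 4 (branch): HEAD=main@A [feat=A main=A work=B]
After op 5 (reset): HEAD=main@B [feat=A main=B work=B]
After op 6 (checkout): HEAD=feat@A [feat=A main=B work=B]
After op 7 (checkout): HEAD=main@B [feat=A main=B work=B]
After op 8 (merge): HEAD=main@C [feat=A main=C work=B]
After op 9 (branch): HEAD=main@C [feat=A fix=C main=C work=B]
After op 10 (checkout): HEAD=fix@C [feat=A fix=C main=C work=B]
After op 11 (commit): HEAD=fix@D [feat=A fix=D main=C work=B]
ancestors(work=B): ['A', 'B']
ancestors(fix=D): ['A', 'B', 'C', 'D']
common: ['A', 'B']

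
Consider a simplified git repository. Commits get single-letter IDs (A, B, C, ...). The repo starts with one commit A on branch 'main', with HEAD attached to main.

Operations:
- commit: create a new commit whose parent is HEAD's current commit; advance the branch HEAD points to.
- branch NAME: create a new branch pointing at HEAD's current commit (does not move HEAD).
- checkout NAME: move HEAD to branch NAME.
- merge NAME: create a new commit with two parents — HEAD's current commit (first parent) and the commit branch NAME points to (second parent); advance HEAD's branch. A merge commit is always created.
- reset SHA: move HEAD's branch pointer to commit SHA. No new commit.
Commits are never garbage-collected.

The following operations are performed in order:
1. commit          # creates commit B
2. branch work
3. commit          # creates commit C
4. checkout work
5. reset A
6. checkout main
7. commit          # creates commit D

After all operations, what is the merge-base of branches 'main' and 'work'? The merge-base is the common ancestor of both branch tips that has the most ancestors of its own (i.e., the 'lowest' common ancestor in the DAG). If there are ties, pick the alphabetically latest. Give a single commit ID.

After op 1 (commit): HEAD=main@B [main=B]
After op 2 (branch): HEAD=main@B [main=B work=B]
After op 3 (commit): HEAD=main@C [main=C work=B]
After op 4 (checkout): HEAD=work@B [main=C work=B]
After op 5 (reset): HEAD=work@A [main=C work=A]
After op 6 (checkout): HEAD=main@C [main=C work=A]
After op 7 (commit): HEAD=main@D [main=D work=A]
ancestors(main=D): ['A', 'B', 'C', 'D']
ancestors(work=A): ['A']
common: ['A']

Answer: A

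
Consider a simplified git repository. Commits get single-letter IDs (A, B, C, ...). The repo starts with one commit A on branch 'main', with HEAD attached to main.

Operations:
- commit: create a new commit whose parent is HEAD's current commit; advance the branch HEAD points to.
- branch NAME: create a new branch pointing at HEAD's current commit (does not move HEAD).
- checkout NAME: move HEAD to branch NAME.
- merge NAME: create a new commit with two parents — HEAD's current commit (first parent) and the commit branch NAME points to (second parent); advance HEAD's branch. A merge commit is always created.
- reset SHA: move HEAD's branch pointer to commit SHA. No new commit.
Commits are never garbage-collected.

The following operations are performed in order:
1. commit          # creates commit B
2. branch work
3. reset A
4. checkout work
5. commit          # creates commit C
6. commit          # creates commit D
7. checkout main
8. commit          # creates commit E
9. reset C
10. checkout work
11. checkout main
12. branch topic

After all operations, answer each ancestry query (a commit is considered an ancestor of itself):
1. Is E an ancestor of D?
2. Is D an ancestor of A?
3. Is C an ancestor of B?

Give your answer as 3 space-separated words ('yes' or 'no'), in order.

After op 1 (commit): HEAD=main@B [main=B]
After op 2 (branch): HEAD=main@B [main=B work=B]
After op 3 (reset): HEAD=main@A [main=A work=B]
After op 4 (checkout): HEAD=work@B [main=A work=B]
After op 5 (commit): HEAD=work@C [main=A work=C]
After op 6 (commit): HEAD=work@D [main=A work=D]
After op 7 (checkout): HEAD=main@A [main=A work=D]
After op 8 (commit): HEAD=main@E [main=E work=D]
After op 9 (reset): HEAD=main@C [main=C work=D]
After op 10 (checkout): HEAD=work@D [main=C work=D]
After op 11 (checkout): HEAD=main@C [main=C work=D]
After op 12 (branch): HEAD=main@C [main=C topic=C work=D]
ancestors(D) = {A,B,C,D}; E in? no
ancestors(A) = {A}; D in? no
ancestors(B) = {A,B}; C in? no

Answer: no no no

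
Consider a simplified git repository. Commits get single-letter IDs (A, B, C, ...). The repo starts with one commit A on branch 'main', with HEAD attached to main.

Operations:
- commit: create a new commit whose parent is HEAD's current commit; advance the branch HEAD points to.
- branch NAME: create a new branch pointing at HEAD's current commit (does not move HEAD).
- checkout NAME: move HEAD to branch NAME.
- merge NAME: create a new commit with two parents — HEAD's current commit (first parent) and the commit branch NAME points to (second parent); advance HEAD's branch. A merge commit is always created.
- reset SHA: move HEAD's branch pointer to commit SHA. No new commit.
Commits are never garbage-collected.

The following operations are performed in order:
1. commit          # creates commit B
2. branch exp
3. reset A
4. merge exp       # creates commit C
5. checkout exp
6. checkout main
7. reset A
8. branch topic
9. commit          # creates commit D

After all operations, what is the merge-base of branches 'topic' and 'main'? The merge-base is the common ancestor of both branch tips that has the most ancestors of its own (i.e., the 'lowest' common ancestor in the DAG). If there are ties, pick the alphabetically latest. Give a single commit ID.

Answer: A

Derivation:
After op 1 (commit): HEAD=main@B [main=B]
After op 2 (branch): HEAD=main@B [exp=B main=B]
After op 3 (reset): HEAD=main@A [exp=B main=A]
After op 4 (merge): HEAD=main@C [exp=B main=C]
After op 5 (checkout): HEAD=exp@B [exp=B main=C]
After op 6 (checkout): HEAD=main@C [exp=B main=C]
After op 7 (reset): HEAD=main@A [exp=B main=A]
After op 8 (branch): HEAD=main@A [exp=B main=A topic=A]
After op 9 (commit): HEAD=main@D [exp=B main=D topic=A]
ancestors(topic=A): ['A']
ancestors(main=D): ['A', 'D']
common: ['A']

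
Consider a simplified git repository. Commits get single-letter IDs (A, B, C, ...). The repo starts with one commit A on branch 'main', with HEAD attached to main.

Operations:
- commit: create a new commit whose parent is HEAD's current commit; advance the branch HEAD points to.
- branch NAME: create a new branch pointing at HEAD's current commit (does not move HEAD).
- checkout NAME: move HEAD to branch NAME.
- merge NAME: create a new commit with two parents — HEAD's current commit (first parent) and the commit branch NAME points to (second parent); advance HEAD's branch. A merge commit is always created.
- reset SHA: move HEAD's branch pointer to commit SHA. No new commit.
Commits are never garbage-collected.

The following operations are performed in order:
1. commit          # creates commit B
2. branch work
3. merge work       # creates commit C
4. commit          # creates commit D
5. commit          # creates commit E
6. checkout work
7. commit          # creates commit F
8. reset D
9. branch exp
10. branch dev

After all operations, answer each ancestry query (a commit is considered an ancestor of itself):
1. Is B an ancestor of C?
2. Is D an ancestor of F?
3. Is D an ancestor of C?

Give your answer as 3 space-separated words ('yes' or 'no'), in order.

After op 1 (commit): HEAD=main@B [main=B]
After op 2 (branch): HEAD=main@B [main=B work=B]
After op 3 (merge): HEAD=main@C [main=C work=B]
After op 4 (commit): HEAD=main@D [main=D work=B]
After op 5 (commit): HEAD=main@E [main=E work=B]
After op 6 (checkout): HEAD=work@B [main=E work=B]
After op 7 (commit): HEAD=work@F [main=E work=F]
After op 8 (reset): HEAD=work@D [main=E work=D]
After op 9 (branch): HEAD=work@D [exp=D main=E work=D]
After op 10 (branch): HEAD=work@D [dev=D exp=D main=E work=D]
ancestors(C) = {A,B,C}; B in? yes
ancestors(F) = {A,B,F}; D in? no
ancestors(C) = {A,B,C}; D in? no

Answer: yes no no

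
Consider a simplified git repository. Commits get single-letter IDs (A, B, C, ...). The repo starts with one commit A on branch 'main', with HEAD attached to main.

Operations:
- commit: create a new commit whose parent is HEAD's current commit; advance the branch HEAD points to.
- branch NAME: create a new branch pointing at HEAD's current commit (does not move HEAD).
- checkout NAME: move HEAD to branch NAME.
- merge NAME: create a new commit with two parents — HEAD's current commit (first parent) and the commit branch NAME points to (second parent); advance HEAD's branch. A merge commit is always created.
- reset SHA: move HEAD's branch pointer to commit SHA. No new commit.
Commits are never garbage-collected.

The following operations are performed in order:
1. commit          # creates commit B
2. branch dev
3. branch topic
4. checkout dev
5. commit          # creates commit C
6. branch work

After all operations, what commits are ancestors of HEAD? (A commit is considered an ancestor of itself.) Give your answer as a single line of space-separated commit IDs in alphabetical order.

After op 1 (commit): HEAD=main@B [main=B]
After op 2 (branch): HEAD=main@B [dev=B main=B]
After op 3 (branch): HEAD=main@B [dev=B main=B topic=B]
After op 4 (checkout): HEAD=dev@B [dev=B main=B topic=B]
After op 5 (commit): HEAD=dev@C [dev=C main=B topic=B]
After op 6 (branch): HEAD=dev@C [dev=C main=B topic=B work=C]

Answer: A B C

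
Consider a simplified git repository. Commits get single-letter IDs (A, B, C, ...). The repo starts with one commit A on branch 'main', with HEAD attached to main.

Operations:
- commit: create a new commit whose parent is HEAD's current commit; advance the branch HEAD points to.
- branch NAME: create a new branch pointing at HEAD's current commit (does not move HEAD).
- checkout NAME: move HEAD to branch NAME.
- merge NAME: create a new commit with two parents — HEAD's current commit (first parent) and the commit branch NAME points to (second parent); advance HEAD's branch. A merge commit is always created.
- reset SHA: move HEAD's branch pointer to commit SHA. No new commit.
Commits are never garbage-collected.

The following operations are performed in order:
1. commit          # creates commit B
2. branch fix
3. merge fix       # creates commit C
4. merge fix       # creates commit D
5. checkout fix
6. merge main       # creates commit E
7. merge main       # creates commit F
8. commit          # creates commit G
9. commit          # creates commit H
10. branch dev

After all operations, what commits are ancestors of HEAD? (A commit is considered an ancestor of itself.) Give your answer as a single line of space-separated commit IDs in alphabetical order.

After op 1 (commit): HEAD=main@B [main=B]
After op 2 (branch): HEAD=main@B [fix=B main=B]
After op 3 (merge): HEAD=main@C [fix=B main=C]
After op 4 (merge): HEAD=main@D [fix=B main=D]
After op 5 (checkout): HEAD=fix@B [fix=B main=D]
After op 6 (merge): HEAD=fix@E [fix=E main=D]
After op 7 (merge): HEAD=fix@F [fix=F main=D]
After op 8 (commit): HEAD=fix@G [fix=G main=D]
After op 9 (commit): HEAD=fix@H [fix=H main=D]
After op 10 (branch): HEAD=fix@H [dev=H fix=H main=D]

Answer: A B C D E F G H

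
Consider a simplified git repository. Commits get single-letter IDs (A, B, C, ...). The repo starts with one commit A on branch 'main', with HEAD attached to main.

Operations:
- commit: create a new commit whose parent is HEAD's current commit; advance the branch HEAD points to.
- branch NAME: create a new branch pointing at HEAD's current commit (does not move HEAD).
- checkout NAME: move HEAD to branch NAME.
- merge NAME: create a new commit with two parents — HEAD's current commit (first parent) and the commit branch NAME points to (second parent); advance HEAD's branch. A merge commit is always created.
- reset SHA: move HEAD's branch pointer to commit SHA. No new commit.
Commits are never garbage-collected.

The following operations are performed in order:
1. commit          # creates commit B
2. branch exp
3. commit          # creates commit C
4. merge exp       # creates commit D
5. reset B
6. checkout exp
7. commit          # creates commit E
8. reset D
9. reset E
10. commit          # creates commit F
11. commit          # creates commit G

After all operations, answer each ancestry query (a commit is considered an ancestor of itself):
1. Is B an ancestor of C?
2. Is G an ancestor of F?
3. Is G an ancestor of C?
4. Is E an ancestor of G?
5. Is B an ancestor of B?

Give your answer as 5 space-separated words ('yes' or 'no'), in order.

Answer: yes no no yes yes

Derivation:
After op 1 (commit): HEAD=main@B [main=B]
After op 2 (branch): HEAD=main@B [exp=B main=B]
After op 3 (commit): HEAD=main@C [exp=B main=C]
After op 4 (merge): HEAD=main@D [exp=B main=D]
After op 5 (reset): HEAD=main@B [exp=B main=B]
After op 6 (checkout): HEAD=exp@B [exp=B main=B]
After op 7 (commit): HEAD=exp@E [exp=E main=B]
After op 8 (reset): HEAD=exp@D [exp=D main=B]
After op 9 (reset): HEAD=exp@E [exp=E main=B]
After op 10 (commit): HEAD=exp@F [exp=F main=B]
After op 11 (commit): HEAD=exp@G [exp=G main=B]
ancestors(C) = {A,B,C}; B in? yes
ancestors(F) = {A,B,E,F}; G in? no
ancestors(C) = {A,B,C}; G in? no
ancestors(G) = {A,B,E,F,G}; E in? yes
ancestors(B) = {A,B}; B in? yes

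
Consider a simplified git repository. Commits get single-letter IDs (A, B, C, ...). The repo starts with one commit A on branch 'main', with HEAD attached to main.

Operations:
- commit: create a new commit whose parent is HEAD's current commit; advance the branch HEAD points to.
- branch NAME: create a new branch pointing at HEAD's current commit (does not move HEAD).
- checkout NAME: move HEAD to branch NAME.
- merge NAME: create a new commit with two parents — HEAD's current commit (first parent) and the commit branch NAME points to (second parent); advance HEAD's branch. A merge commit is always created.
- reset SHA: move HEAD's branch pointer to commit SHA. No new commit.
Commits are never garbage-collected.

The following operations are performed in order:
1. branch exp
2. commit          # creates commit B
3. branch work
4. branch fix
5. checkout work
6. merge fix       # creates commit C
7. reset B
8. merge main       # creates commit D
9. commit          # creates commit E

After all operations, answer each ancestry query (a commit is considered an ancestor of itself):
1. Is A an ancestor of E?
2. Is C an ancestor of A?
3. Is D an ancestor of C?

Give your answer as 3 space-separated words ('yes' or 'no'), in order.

After op 1 (branch): HEAD=main@A [exp=A main=A]
After op 2 (commit): HEAD=main@B [exp=A main=B]
After op 3 (branch): HEAD=main@B [exp=A main=B work=B]
After op 4 (branch): HEAD=main@B [exp=A fix=B main=B work=B]
After op 5 (checkout): HEAD=work@B [exp=A fix=B main=B work=B]
After op 6 (merge): HEAD=work@C [exp=A fix=B main=B work=C]
After op 7 (reset): HEAD=work@B [exp=A fix=B main=B work=B]
After op 8 (merge): HEAD=work@D [exp=A fix=B main=B work=D]
After op 9 (commit): HEAD=work@E [exp=A fix=B main=B work=E]
ancestors(E) = {A,B,D,E}; A in? yes
ancestors(A) = {A}; C in? no
ancestors(C) = {A,B,C}; D in? no

Answer: yes no no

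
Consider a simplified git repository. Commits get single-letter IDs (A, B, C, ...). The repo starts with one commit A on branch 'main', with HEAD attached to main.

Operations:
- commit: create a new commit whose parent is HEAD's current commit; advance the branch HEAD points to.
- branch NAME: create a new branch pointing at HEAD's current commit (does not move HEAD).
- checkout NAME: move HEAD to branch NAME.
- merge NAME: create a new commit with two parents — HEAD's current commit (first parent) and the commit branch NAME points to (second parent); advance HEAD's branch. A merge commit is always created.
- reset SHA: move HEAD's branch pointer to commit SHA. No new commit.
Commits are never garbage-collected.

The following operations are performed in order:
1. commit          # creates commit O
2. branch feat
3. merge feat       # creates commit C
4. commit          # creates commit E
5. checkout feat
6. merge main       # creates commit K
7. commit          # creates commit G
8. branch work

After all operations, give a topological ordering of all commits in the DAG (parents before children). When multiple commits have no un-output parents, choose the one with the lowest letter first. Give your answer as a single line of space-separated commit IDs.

Answer: A O C E K G

Derivation:
After op 1 (commit): HEAD=main@O [main=O]
After op 2 (branch): HEAD=main@O [feat=O main=O]
After op 3 (merge): HEAD=main@C [feat=O main=C]
After op 4 (commit): HEAD=main@E [feat=O main=E]
After op 5 (checkout): HEAD=feat@O [feat=O main=E]
After op 6 (merge): HEAD=feat@K [feat=K main=E]
After op 7 (commit): HEAD=feat@G [feat=G main=E]
After op 8 (branch): HEAD=feat@G [feat=G main=E work=G]
commit A: parents=[]
commit C: parents=['O', 'O']
commit E: parents=['C']
commit G: parents=['K']
commit K: parents=['O', 'E']
commit O: parents=['A']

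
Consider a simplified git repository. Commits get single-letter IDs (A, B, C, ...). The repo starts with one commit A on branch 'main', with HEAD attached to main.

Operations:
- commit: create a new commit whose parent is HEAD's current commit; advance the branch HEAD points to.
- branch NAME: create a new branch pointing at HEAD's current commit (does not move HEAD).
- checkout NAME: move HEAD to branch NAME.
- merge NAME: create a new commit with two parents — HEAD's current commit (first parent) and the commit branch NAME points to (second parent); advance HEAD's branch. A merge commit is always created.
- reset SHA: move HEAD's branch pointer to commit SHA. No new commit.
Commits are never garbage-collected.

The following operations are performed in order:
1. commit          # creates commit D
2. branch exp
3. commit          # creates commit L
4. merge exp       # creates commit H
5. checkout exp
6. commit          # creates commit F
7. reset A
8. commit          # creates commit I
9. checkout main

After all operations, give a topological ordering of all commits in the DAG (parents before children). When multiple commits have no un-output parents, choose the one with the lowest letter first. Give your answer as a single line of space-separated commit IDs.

Answer: A D F I L H

Derivation:
After op 1 (commit): HEAD=main@D [main=D]
After op 2 (branch): HEAD=main@D [exp=D main=D]
After op 3 (commit): HEAD=main@L [exp=D main=L]
After op 4 (merge): HEAD=main@H [exp=D main=H]
After op 5 (checkout): HEAD=exp@D [exp=D main=H]
After op 6 (commit): HEAD=exp@F [exp=F main=H]
After op 7 (reset): HEAD=exp@A [exp=A main=H]
After op 8 (commit): HEAD=exp@I [exp=I main=H]
After op 9 (checkout): HEAD=main@H [exp=I main=H]
commit A: parents=[]
commit D: parents=['A']
commit F: parents=['D']
commit H: parents=['L', 'D']
commit I: parents=['A']
commit L: parents=['D']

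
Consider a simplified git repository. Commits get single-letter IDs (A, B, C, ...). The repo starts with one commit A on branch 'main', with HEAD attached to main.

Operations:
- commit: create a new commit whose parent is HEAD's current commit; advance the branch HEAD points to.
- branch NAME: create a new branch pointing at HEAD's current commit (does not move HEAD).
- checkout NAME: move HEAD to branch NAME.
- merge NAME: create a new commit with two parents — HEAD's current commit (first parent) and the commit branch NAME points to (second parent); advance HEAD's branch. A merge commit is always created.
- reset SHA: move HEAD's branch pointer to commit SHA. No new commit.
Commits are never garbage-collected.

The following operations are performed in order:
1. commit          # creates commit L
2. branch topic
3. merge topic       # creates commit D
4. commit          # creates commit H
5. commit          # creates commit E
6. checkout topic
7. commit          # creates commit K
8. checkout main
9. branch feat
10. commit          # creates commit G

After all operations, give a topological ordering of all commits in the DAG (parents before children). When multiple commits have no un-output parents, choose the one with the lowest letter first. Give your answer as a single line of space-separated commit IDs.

After op 1 (commit): HEAD=main@L [main=L]
After op 2 (branch): HEAD=main@L [main=L topic=L]
After op 3 (merge): HEAD=main@D [main=D topic=L]
After op 4 (commit): HEAD=main@H [main=H topic=L]
After op 5 (commit): HEAD=main@E [main=E topic=L]
After op 6 (checkout): HEAD=topic@L [main=E topic=L]
After op 7 (commit): HEAD=topic@K [main=E topic=K]
After op 8 (checkout): HEAD=main@E [main=E topic=K]
After op 9 (branch): HEAD=main@E [feat=E main=E topic=K]
After op 10 (commit): HEAD=main@G [feat=E main=G topic=K]
commit A: parents=[]
commit D: parents=['L', 'L']
commit E: parents=['H']
commit G: parents=['E']
commit H: parents=['D']
commit K: parents=['L']
commit L: parents=['A']

Answer: A L D H E G K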